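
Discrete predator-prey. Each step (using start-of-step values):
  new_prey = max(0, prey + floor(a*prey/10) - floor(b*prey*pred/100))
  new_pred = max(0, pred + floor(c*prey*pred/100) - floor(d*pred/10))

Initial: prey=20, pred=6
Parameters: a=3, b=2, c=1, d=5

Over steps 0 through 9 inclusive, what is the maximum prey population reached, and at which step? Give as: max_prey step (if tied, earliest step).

Answer: 165 9

Derivation:
Step 1: prey: 20+6-2=24; pred: 6+1-3=4
Step 2: prey: 24+7-1=30; pred: 4+0-2=2
Step 3: prey: 30+9-1=38; pred: 2+0-1=1
Step 4: prey: 38+11-0=49; pred: 1+0-0=1
Step 5: prey: 49+14-0=63; pred: 1+0-0=1
Step 6: prey: 63+18-1=80; pred: 1+0-0=1
Step 7: prey: 80+24-1=103; pred: 1+0-0=1
Step 8: prey: 103+30-2=131; pred: 1+1-0=2
Step 9: prey: 131+39-5=165; pred: 2+2-1=3
Max prey = 165 at step 9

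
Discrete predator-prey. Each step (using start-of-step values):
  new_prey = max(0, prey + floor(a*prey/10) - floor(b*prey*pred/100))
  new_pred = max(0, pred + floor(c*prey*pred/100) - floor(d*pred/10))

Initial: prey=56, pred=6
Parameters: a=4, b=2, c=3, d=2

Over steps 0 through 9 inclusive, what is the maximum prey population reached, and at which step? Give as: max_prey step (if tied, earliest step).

Answer: 79 2

Derivation:
Step 1: prey: 56+22-6=72; pred: 6+10-1=15
Step 2: prey: 72+28-21=79; pred: 15+32-3=44
Step 3: prey: 79+31-69=41; pred: 44+104-8=140
Step 4: prey: 41+16-114=0; pred: 140+172-28=284
Step 5: prey: 0+0-0=0; pred: 284+0-56=228
Step 6: prey: 0+0-0=0; pred: 228+0-45=183
Step 7: prey: 0+0-0=0; pred: 183+0-36=147
Step 8: prey: 0+0-0=0; pred: 147+0-29=118
Step 9: prey: 0+0-0=0; pred: 118+0-23=95
Max prey = 79 at step 2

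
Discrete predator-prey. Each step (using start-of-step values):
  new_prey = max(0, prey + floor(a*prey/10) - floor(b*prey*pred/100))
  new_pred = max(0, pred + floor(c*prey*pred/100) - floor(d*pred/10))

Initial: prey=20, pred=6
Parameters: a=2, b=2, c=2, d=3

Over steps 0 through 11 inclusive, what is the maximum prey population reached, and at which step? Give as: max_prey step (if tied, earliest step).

Step 1: prey: 20+4-2=22; pred: 6+2-1=7
Step 2: prey: 22+4-3=23; pred: 7+3-2=8
Step 3: prey: 23+4-3=24; pred: 8+3-2=9
Step 4: prey: 24+4-4=24; pred: 9+4-2=11
Step 5: prey: 24+4-5=23; pred: 11+5-3=13
Step 6: prey: 23+4-5=22; pred: 13+5-3=15
Step 7: prey: 22+4-6=20; pred: 15+6-4=17
Step 8: prey: 20+4-6=18; pred: 17+6-5=18
Step 9: prey: 18+3-6=15; pred: 18+6-5=19
Step 10: prey: 15+3-5=13; pred: 19+5-5=19
Step 11: prey: 13+2-4=11; pred: 19+4-5=18
Max prey = 24 at step 3

Answer: 24 3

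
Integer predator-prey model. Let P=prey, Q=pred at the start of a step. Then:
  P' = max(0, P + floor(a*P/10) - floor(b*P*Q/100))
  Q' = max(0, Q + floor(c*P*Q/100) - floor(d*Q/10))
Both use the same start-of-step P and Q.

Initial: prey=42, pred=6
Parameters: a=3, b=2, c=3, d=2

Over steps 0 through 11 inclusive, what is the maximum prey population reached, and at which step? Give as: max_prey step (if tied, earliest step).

Answer: 52 2

Derivation:
Step 1: prey: 42+12-5=49; pred: 6+7-1=12
Step 2: prey: 49+14-11=52; pred: 12+17-2=27
Step 3: prey: 52+15-28=39; pred: 27+42-5=64
Step 4: prey: 39+11-49=1; pred: 64+74-12=126
Step 5: prey: 1+0-2=0; pred: 126+3-25=104
Step 6: prey: 0+0-0=0; pred: 104+0-20=84
Step 7: prey: 0+0-0=0; pred: 84+0-16=68
Step 8: prey: 0+0-0=0; pred: 68+0-13=55
Step 9: prey: 0+0-0=0; pred: 55+0-11=44
Step 10: prey: 0+0-0=0; pred: 44+0-8=36
Step 11: prey: 0+0-0=0; pred: 36+0-7=29
Max prey = 52 at step 2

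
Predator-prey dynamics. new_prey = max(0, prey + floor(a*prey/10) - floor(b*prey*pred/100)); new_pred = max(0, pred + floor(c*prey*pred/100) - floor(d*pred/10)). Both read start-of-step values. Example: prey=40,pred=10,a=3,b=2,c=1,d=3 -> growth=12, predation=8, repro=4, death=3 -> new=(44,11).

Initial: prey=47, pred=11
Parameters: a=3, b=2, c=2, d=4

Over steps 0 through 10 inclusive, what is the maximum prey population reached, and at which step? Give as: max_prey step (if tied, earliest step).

Step 1: prey: 47+14-10=51; pred: 11+10-4=17
Step 2: prey: 51+15-17=49; pred: 17+17-6=28
Step 3: prey: 49+14-27=36; pred: 28+27-11=44
Step 4: prey: 36+10-31=15; pred: 44+31-17=58
Step 5: prey: 15+4-17=2; pred: 58+17-23=52
Step 6: prey: 2+0-2=0; pred: 52+2-20=34
Step 7: prey: 0+0-0=0; pred: 34+0-13=21
Step 8: prey: 0+0-0=0; pred: 21+0-8=13
Step 9: prey: 0+0-0=0; pred: 13+0-5=8
Step 10: prey: 0+0-0=0; pred: 8+0-3=5
Max prey = 51 at step 1

Answer: 51 1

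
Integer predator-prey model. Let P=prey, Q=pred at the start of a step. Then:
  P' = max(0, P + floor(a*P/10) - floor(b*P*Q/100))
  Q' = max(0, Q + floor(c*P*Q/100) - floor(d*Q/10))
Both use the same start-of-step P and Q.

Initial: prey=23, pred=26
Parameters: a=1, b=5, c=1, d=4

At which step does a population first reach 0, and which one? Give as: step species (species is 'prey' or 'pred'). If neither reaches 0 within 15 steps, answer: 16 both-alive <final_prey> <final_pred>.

Answer: 1 prey

Derivation:
Step 1: prey: 23+2-29=0; pred: 26+5-10=21
First extinction: prey at step 1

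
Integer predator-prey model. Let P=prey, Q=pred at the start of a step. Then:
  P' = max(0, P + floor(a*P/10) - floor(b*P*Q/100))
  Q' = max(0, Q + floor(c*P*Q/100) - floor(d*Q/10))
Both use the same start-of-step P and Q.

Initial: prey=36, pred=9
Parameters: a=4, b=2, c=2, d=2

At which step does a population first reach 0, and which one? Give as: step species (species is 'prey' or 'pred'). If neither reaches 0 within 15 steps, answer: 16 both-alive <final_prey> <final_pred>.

Answer: 5 prey

Derivation:
Step 1: prey: 36+14-6=44; pred: 9+6-1=14
Step 2: prey: 44+17-12=49; pred: 14+12-2=24
Step 3: prey: 49+19-23=45; pred: 24+23-4=43
Step 4: prey: 45+18-38=25; pred: 43+38-8=73
Step 5: prey: 25+10-36=0; pred: 73+36-14=95
First extinction: prey at step 5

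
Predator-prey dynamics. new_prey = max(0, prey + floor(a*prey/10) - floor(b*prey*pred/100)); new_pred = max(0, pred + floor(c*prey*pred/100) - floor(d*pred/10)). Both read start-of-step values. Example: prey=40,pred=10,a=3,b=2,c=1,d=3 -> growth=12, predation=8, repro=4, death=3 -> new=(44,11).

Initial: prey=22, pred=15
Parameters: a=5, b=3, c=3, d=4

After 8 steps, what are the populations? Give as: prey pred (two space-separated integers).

Answer: 2 13

Derivation:
Step 1: prey: 22+11-9=24; pred: 15+9-6=18
Step 2: prey: 24+12-12=24; pred: 18+12-7=23
Step 3: prey: 24+12-16=20; pred: 23+16-9=30
Step 4: prey: 20+10-18=12; pred: 30+18-12=36
Step 5: prey: 12+6-12=6; pred: 36+12-14=34
Step 6: prey: 6+3-6=3; pred: 34+6-13=27
Step 7: prey: 3+1-2=2; pred: 27+2-10=19
Step 8: prey: 2+1-1=2; pred: 19+1-7=13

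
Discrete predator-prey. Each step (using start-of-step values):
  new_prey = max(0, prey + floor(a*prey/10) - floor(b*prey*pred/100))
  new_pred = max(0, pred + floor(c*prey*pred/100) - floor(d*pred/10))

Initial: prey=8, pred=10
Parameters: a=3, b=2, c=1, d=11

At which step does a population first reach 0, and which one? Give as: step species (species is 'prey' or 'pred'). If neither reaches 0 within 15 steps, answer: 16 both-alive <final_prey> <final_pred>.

Answer: 1 pred

Derivation:
Step 1: prey: 8+2-1=9; pred: 10+0-11=0
First extinction: pred at step 1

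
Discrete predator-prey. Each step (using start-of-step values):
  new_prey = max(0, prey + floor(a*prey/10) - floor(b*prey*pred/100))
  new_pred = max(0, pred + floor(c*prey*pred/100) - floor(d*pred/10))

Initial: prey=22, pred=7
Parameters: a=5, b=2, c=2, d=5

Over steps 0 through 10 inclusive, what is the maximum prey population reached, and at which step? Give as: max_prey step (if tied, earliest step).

Answer: 84 5

Derivation:
Step 1: prey: 22+11-3=30; pred: 7+3-3=7
Step 2: prey: 30+15-4=41; pred: 7+4-3=8
Step 3: prey: 41+20-6=55; pred: 8+6-4=10
Step 4: prey: 55+27-11=71; pred: 10+11-5=16
Step 5: prey: 71+35-22=84; pred: 16+22-8=30
Step 6: prey: 84+42-50=76; pred: 30+50-15=65
Step 7: prey: 76+38-98=16; pred: 65+98-32=131
Step 8: prey: 16+8-41=0; pred: 131+41-65=107
Step 9: prey: 0+0-0=0; pred: 107+0-53=54
Step 10: prey: 0+0-0=0; pred: 54+0-27=27
Max prey = 84 at step 5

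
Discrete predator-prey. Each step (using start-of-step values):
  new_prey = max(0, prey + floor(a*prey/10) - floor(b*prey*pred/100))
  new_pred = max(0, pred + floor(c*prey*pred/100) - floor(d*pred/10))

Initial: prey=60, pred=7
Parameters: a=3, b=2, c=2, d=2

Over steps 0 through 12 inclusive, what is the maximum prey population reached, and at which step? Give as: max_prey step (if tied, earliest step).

Answer: 72 2

Derivation:
Step 1: prey: 60+18-8=70; pred: 7+8-1=14
Step 2: prey: 70+21-19=72; pred: 14+19-2=31
Step 3: prey: 72+21-44=49; pred: 31+44-6=69
Step 4: prey: 49+14-67=0; pred: 69+67-13=123
Step 5: prey: 0+0-0=0; pred: 123+0-24=99
Step 6: prey: 0+0-0=0; pred: 99+0-19=80
Step 7: prey: 0+0-0=0; pred: 80+0-16=64
Step 8: prey: 0+0-0=0; pred: 64+0-12=52
Step 9: prey: 0+0-0=0; pred: 52+0-10=42
Step 10: prey: 0+0-0=0; pred: 42+0-8=34
Step 11: prey: 0+0-0=0; pred: 34+0-6=28
Step 12: prey: 0+0-0=0; pred: 28+0-5=23
Max prey = 72 at step 2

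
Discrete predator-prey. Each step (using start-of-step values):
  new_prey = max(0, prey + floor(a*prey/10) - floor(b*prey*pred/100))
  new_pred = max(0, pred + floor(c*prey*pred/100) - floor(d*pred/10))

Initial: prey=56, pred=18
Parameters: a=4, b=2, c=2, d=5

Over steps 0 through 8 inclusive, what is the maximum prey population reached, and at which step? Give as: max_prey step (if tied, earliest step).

Step 1: prey: 56+22-20=58; pred: 18+20-9=29
Step 2: prey: 58+23-33=48; pred: 29+33-14=48
Step 3: prey: 48+19-46=21; pred: 48+46-24=70
Step 4: prey: 21+8-29=0; pred: 70+29-35=64
Step 5: prey: 0+0-0=0; pred: 64+0-32=32
Step 6: prey: 0+0-0=0; pred: 32+0-16=16
Step 7: prey: 0+0-0=0; pred: 16+0-8=8
Step 8: prey: 0+0-0=0; pred: 8+0-4=4
Max prey = 58 at step 1

Answer: 58 1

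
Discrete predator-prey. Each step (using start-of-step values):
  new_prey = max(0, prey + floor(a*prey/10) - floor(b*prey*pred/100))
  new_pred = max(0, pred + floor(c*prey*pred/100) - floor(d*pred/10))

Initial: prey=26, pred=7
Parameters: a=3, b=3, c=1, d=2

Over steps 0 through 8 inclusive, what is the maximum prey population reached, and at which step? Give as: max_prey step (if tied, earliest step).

Answer: 37 5

Derivation:
Step 1: prey: 26+7-5=28; pred: 7+1-1=7
Step 2: prey: 28+8-5=31; pred: 7+1-1=7
Step 3: prey: 31+9-6=34; pred: 7+2-1=8
Step 4: prey: 34+10-8=36; pred: 8+2-1=9
Step 5: prey: 36+10-9=37; pred: 9+3-1=11
Step 6: prey: 37+11-12=36; pred: 11+4-2=13
Step 7: prey: 36+10-14=32; pred: 13+4-2=15
Step 8: prey: 32+9-14=27; pred: 15+4-3=16
Max prey = 37 at step 5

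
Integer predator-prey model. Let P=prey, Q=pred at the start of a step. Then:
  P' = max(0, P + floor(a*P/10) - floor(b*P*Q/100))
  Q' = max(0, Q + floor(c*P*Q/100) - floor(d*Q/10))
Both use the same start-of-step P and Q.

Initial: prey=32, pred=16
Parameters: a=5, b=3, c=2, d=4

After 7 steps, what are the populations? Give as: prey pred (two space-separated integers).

Step 1: prey: 32+16-15=33; pred: 16+10-6=20
Step 2: prey: 33+16-19=30; pred: 20+13-8=25
Step 3: prey: 30+15-22=23; pred: 25+15-10=30
Step 4: prey: 23+11-20=14; pred: 30+13-12=31
Step 5: prey: 14+7-13=8; pred: 31+8-12=27
Step 6: prey: 8+4-6=6; pred: 27+4-10=21
Step 7: prey: 6+3-3=6; pred: 21+2-8=15

Answer: 6 15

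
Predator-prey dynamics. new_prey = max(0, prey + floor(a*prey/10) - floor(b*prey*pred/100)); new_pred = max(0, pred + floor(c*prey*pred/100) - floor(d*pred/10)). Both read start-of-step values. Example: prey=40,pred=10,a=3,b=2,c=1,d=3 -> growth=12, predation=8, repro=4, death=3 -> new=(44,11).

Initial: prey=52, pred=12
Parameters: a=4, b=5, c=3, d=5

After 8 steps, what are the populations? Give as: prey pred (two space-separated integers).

Step 1: prey: 52+20-31=41; pred: 12+18-6=24
Step 2: prey: 41+16-49=8; pred: 24+29-12=41
Step 3: prey: 8+3-16=0; pred: 41+9-20=30
Step 4: prey: 0+0-0=0; pred: 30+0-15=15
Step 5: prey: 0+0-0=0; pred: 15+0-7=8
Step 6: prey: 0+0-0=0; pred: 8+0-4=4
Step 7: prey: 0+0-0=0; pred: 4+0-2=2
Step 8: prey: 0+0-0=0; pred: 2+0-1=1

Answer: 0 1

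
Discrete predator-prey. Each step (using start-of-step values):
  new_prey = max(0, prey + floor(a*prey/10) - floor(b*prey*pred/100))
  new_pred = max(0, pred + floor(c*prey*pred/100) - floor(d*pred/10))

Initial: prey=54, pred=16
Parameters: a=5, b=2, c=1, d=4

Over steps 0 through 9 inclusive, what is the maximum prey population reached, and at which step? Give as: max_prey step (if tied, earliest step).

Answer: 77 3

Derivation:
Step 1: prey: 54+27-17=64; pred: 16+8-6=18
Step 2: prey: 64+32-23=73; pred: 18+11-7=22
Step 3: prey: 73+36-32=77; pred: 22+16-8=30
Step 4: prey: 77+38-46=69; pred: 30+23-12=41
Step 5: prey: 69+34-56=47; pred: 41+28-16=53
Step 6: prey: 47+23-49=21; pred: 53+24-21=56
Step 7: prey: 21+10-23=8; pred: 56+11-22=45
Step 8: prey: 8+4-7=5; pred: 45+3-18=30
Step 9: prey: 5+2-3=4; pred: 30+1-12=19
Max prey = 77 at step 3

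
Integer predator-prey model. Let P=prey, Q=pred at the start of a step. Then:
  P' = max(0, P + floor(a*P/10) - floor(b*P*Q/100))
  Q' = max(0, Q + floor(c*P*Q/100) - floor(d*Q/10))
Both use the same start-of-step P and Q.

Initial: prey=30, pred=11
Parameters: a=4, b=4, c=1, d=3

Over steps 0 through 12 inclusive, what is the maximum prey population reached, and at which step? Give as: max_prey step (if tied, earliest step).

Answer: 35 12

Derivation:
Step 1: prey: 30+12-13=29; pred: 11+3-3=11
Step 2: prey: 29+11-12=28; pred: 11+3-3=11
Step 3: prey: 28+11-12=27; pred: 11+3-3=11
Step 4: prey: 27+10-11=26; pred: 11+2-3=10
Step 5: prey: 26+10-10=26; pred: 10+2-3=9
Step 6: prey: 26+10-9=27; pred: 9+2-2=9
Step 7: prey: 27+10-9=28; pred: 9+2-2=9
Step 8: prey: 28+11-10=29; pred: 9+2-2=9
Step 9: prey: 29+11-10=30; pred: 9+2-2=9
Step 10: prey: 30+12-10=32; pred: 9+2-2=9
Step 11: prey: 32+12-11=33; pred: 9+2-2=9
Step 12: prey: 33+13-11=35; pred: 9+2-2=9
Max prey = 35 at step 12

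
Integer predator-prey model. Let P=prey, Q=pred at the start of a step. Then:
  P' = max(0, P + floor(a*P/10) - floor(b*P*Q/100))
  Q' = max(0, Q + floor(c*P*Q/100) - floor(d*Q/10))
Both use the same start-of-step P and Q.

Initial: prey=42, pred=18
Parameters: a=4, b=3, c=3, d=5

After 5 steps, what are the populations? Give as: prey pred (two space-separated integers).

Answer: 0 13

Derivation:
Step 1: prey: 42+16-22=36; pred: 18+22-9=31
Step 2: prey: 36+14-33=17; pred: 31+33-15=49
Step 3: prey: 17+6-24=0; pred: 49+24-24=49
Step 4: prey: 0+0-0=0; pred: 49+0-24=25
Step 5: prey: 0+0-0=0; pred: 25+0-12=13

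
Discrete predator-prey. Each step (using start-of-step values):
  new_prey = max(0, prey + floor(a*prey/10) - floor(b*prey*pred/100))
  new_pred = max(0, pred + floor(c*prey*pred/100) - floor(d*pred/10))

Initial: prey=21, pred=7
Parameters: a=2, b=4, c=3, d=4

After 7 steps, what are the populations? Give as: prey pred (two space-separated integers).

Step 1: prey: 21+4-5=20; pred: 7+4-2=9
Step 2: prey: 20+4-7=17; pred: 9+5-3=11
Step 3: prey: 17+3-7=13; pred: 11+5-4=12
Step 4: prey: 13+2-6=9; pred: 12+4-4=12
Step 5: prey: 9+1-4=6; pred: 12+3-4=11
Step 6: prey: 6+1-2=5; pred: 11+1-4=8
Step 7: prey: 5+1-1=5; pred: 8+1-3=6

Answer: 5 6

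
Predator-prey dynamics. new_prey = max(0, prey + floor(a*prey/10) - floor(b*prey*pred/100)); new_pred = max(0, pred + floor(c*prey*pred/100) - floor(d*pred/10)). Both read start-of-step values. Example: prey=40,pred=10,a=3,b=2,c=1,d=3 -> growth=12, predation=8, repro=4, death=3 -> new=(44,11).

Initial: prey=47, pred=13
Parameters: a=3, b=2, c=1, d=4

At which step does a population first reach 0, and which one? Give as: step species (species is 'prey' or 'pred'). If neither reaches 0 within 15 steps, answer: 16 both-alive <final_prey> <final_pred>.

Answer: 16 both-alive 37 10

Derivation:
Step 1: prey: 47+14-12=49; pred: 13+6-5=14
Step 2: prey: 49+14-13=50; pred: 14+6-5=15
Step 3: prey: 50+15-15=50; pred: 15+7-6=16
Step 4: prey: 50+15-16=49; pred: 16+8-6=18
Step 5: prey: 49+14-17=46; pred: 18+8-7=19
Step 6: prey: 46+13-17=42; pred: 19+8-7=20
Step 7: prey: 42+12-16=38; pred: 20+8-8=20
Step 8: prey: 38+11-15=34; pred: 20+7-8=19
Step 9: prey: 34+10-12=32; pred: 19+6-7=18
Step 10: prey: 32+9-11=30; pred: 18+5-7=16
Step 11: prey: 30+9-9=30; pred: 16+4-6=14
Step 12: prey: 30+9-8=31; pred: 14+4-5=13
Step 13: prey: 31+9-8=32; pred: 13+4-5=12
Step 14: prey: 32+9-7=34; pred: 12+3-4=11
Step 15: prey: 34+10-7=37; pred: 11+3-4=10
No extinction within 15 steps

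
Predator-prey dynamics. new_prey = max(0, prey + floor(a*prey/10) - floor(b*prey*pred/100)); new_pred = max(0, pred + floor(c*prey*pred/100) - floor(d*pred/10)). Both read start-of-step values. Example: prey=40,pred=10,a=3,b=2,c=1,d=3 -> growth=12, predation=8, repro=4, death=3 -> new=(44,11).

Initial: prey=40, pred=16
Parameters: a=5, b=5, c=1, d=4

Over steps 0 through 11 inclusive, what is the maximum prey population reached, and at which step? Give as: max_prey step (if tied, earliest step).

Step 1: prey: 40+20-32=28; pred: 16+6-6=16
Step 2: prey: 28+14-22=20; pred: 16+4-6=14
Step 3: prey: 20+10-14=16; pred: 14+2-5=11
Step 4: prey: 16+8-8=16; pred: 11+1-4=8
Step 5: prey: 16+8-6=18; pred: 8+1-3=6
Step 6: prey: 18+9-5=22; pred: 6+1-2=5
Step 7: prey: 22+11-5=28; pred: 5+1-2=4
Step 8: prey: 28+14-5=37; pred: 4+1-1=4
Step 9: prey: 37+18-7=48; pred: 4+1-1=4
Step 10: prey: 48+24-9=63; pred: 4+1-1=4
Step 11: prey: 63+31-12=82; pred: 4+2-1=5
Max prey = 82 at step 11

Answer: 82 11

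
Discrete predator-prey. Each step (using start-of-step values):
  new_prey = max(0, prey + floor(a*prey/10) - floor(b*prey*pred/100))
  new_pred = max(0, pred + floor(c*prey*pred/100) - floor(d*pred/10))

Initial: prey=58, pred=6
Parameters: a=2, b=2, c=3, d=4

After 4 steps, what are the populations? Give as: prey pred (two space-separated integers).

Step 1: prey: 58+11-6=63; pred: 6+10-2=14
Step 2: prey: 63+12-17=58; pred: 14+26-5=35
Step 3: prey: 58+11-40=29; pred: 35+60-14=81
Step 4: prey: 29+5-46=0; pred: 81+70-32=119

Answer: 0 119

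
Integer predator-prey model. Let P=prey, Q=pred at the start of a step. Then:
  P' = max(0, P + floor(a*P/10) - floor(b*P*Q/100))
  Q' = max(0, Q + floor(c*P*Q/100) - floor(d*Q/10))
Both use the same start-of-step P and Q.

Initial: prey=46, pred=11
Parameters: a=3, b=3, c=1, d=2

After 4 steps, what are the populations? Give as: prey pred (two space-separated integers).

Answer: 18 24

Derivation:
Step 1: prey: 46+13-15=44; pred: 11+5-2=14
Step 2: prey: 44+13-18=39; pred: 14+6-2=18
Step 3: prey: 39+11-21=29; pred: 18+7-3=22
Step 4: prey: 29+8-19=18; pred: 22+6-4=24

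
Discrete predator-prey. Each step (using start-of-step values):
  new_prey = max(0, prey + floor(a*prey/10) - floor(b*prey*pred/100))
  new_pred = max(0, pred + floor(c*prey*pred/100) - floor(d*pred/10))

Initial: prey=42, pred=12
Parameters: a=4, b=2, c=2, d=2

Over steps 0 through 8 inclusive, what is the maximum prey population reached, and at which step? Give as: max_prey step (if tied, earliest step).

Answer: 48 1

Derivation:
Step 1: prey: 42+16-10=48; pred: 12+10-2=20
Step 2: prey: 48+19-19=48; pred: 20+19-4=35
Step 3: prey: 48+19-33=34; pred: 35+33-7=61
Step 4: prey: 34+13-41=6; pred: 61+41-12=90
Step 5: prey: 6+2-10=0; pred: 90+10-18=82
Step 6: prey: 0+0-0=0; pred: 82+0-16=66
Step 7: prey: 0+0-0=0; pred: 66+0-13=53
Step 8: prey: 0+0-0=0; pred: 53+0-10=43
Max prey = 48 at step 1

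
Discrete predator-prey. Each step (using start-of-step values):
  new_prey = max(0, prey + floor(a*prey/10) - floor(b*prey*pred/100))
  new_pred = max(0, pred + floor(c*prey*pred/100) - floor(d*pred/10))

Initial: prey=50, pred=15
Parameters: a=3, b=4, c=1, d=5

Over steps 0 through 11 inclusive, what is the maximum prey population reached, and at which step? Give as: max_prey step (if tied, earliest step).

Step 1: prey: 50+15-30=35; pred: 15+7-7=15
Step 2: prey: 35+10-21=24; pred: 15+5-7=13
Step 3: prey: 24+7-12=19; pred: 13+3-6=10
Step 4: prey: 19+5-7=17; pred: 10+1-5=6
Step 5: prey: 17+5-4=18; pred: 6+1-3=4
Step 6: prey: 18+5-2=21; pred: 4+0-2=2
Step 7: prey: 21+6-1=26; pred: 2+0-1=1
Step 8: prey: 26+7-1=32; pred: 1+0-0=1
Step 9: prey: 32+9-1=40; pred: 1+0-0=1
Step 10: prey: 40+12-1=51; pred: 1+0-0=1
Step 11: prey: 51+15-2=64; pred: 1+0-0=1
Max prey = 64 at step 11

Answer: 64 11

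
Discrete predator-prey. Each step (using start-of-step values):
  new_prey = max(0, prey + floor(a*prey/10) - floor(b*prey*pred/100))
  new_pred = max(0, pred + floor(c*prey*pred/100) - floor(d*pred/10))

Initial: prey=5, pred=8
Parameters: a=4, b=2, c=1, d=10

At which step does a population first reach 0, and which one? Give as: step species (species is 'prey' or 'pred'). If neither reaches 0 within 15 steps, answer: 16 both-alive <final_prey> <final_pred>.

Answer: 1 pred

Derivation:
Step 1: prey: 5+2-0=7; pred: 8+0-8=0
First extinction: pred at step 1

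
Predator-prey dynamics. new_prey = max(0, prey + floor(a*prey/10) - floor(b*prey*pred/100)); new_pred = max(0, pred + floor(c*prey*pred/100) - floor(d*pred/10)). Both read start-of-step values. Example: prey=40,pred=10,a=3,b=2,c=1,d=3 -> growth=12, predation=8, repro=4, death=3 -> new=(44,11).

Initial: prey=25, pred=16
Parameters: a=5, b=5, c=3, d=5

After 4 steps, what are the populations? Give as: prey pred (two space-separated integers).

Answer: 4 8

Derivation:
Step 1: prey: 25+12-20=17; pred: 16+12-8=20
Step 2: prey: 17+8-17=8; pred: 20+10-10=20
Step 3: prey: 8+4-8=4; pred: 20+4-10=14
Step 4: prey: 4+2-2=4; pred: 14+1-7=8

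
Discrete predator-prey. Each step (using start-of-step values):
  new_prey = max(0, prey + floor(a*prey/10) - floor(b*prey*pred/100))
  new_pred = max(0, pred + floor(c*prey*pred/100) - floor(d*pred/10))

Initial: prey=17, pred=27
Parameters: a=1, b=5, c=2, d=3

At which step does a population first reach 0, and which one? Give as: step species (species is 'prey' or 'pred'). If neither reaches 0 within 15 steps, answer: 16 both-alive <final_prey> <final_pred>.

Answer: 1 prey

Derivation:
Step 1: prey: 17+1-22=0; pred: 27+9-8=28
First extinction: prey at step 1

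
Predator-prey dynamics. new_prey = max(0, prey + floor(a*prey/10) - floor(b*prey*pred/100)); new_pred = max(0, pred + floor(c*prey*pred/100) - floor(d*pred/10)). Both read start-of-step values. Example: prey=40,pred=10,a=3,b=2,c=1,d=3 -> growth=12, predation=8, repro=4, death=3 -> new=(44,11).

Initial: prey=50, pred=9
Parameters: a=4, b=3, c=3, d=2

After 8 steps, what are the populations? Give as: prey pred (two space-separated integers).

Step 1: prey: 50+20-13=57; pred: 9+13-1=21
Step 2: prey: 57+22-35=44; pred: 21+35-4=52
Step 3: prey: 44+17-68=0; pred: 52+68-10=110
Step 4: prey: 0+0-0=0; pred: 110+0-22=88
Step 5: prey: 0+0-0=0; pred: 88+0-17=71
Step 6: prey: 0+0-0=0; pred: 71+0-14=57
Step 7: prey: 0+0-0=0; pred: 57+0-11=46
Step 8: prey: 0+0-0=0; pred: 46+0-9=37

Answer: 0 37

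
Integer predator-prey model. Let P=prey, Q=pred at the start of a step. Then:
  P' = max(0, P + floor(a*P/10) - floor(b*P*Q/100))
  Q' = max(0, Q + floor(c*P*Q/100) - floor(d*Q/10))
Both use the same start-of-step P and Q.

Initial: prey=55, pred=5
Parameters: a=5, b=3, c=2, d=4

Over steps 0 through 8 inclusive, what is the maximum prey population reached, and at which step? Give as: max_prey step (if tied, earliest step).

Answer: 96 3

Derivation:
Step 1: prey: 55+27-8=74; pred: 5+5-2=8
Step 2: prey: 74+37-17=94; pred: 8+11-3=16
Step 3: prey: 94+47-45=96; pred: 16+30-6=40
Step 4: prey: 96+48-115=29; pred: 40+76-16=100
Step 5: prey: 29+14-87=0; pred: 100+58-40=118
Step 6: prey: 0+0-0=0; pred: 118+0-47=71
Step 7: prey: 0+0-0=0; pred: 71+0-28=43
Step 8: prey: 0+0-0=0; pred: 43+0-17=26
Max prey = 96 at step 3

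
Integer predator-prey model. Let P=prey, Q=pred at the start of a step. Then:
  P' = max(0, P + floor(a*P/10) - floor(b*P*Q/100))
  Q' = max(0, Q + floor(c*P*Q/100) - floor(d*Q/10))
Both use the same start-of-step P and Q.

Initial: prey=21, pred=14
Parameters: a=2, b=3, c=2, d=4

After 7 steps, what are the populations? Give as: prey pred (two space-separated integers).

Step 1: prey: 21+4-8=17; pred: 14+5-5=14
Step 2: prey: 17+3-7=13; pred: 14+4-5=13
Step 3: prey: 13+2-5=10; pred: 13+3-5=11
Step 4: prey: 10+2-3=9; pred: 11+2-4=9
Step 5: prey: 9+1-2=8; pred: 9+1-3=7
Step 6: prey: 8+1-1=8; pred: 7+1-2=6
Step 7: prey: 8+1-1=8; pred: 6+0-2=4

Answer: 8 4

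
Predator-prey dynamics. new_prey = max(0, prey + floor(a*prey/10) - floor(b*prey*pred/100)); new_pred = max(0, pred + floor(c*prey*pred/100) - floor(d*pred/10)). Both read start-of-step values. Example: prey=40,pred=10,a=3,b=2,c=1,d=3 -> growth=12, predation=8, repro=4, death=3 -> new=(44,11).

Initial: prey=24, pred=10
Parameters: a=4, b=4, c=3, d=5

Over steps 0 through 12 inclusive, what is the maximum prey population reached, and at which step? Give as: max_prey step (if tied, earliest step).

Step 1: prey: 24+9-9=24; pred: 10+7-5=12
Step 2: prey: 24+9-11=22; pred: 12+8-6=14
Step 3: prey: 22+8-12=18; pred: 14+9-7=16
Step 4: prey: 18+7-11=14; pred: 16+8-8=16
Step 5: prey: 14+5-8=11; pred: 16+6-8=14
Step 6: prey: 11+4-6=9; pred: 14+4-7=11
Step 7: prey: 9+3-3=9; pred: 11+2-5=8
Step 8: prey: 9+3-2=10; pred: 8+2-4=6
Step 9: prey: 10+4-2=12; pred: 6+1-3=4
Step 10: prey: 12+4-1=15; pred: 4+1-2=3
Step 11: prey: 15+6-1=20; pred: 3+1-1=3
Step 12: prey: 20+8-2=26; pred: 3+1-1=3
Max prey = 26 at step 12

Answer: 26 12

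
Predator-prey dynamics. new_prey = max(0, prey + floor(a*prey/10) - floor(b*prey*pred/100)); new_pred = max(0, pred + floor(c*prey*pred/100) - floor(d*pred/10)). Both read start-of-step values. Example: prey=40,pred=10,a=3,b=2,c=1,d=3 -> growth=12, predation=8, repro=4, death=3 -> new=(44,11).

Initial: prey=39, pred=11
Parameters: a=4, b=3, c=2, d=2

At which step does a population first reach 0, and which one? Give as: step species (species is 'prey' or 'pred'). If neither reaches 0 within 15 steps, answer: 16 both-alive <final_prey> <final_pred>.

Step 1: prey: 39+15-12=42; pred: 11+8-2=17
Step 2: prey: 42+16-21=37; pred: 17+14-3=28
Step 3: prey: 37+14-31=20; pred: 28+20-5=43
Step 4: prey: 20+8-25=3; pred: 43+17-8=52
Step 5: prey: 3+1-4=0; pred: 52+3-10=45
First extinction: prey at step 5

Answer: 5 prey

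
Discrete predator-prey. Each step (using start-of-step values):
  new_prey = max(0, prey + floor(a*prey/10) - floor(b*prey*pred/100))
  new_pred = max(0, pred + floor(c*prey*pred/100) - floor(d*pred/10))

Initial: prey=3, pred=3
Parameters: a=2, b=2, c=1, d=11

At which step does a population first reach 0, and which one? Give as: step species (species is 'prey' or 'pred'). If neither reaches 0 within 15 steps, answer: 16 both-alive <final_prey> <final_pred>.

Step 1: prey: 3+0-0=3; pred: 3+0-3=0
First extinction: pred at step 1

Answer: 1 pred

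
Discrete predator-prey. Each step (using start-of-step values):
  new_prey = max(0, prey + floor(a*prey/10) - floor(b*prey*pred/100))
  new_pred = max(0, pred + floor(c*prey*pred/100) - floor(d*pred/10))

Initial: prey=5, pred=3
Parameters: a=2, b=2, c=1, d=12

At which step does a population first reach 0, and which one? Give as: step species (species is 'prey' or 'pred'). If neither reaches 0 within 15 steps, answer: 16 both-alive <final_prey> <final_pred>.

Answer: 1 pred

Derivation:
Step 1: prey: 5+1-0=6; pred: 3+0-3=0
First extinction: pred at step 1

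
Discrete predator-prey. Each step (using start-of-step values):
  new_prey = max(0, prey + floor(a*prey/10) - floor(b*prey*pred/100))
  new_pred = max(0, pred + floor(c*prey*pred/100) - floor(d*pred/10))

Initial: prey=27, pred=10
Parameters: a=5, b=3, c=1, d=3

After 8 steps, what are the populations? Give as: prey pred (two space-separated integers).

Answer: 29 42

Derivation:
Step 1: prey: 27+13-8=32; pred: 10+2-3=9
Step 2: prey: 32+16-8=40; pred: 9+2-2=9
Step 3: prey: 40+20-10=50; pred: 9+3-2=10
Step 4: prey: 50+25-15=60; pred: 10+5-3=12
Step 5: prey: 60+30-21=69; pred: 12+7-3=16
Step 6: prey: 69+34-33=70; pred: 16+11-4=23
Step 7: prey: 70+35-48=57; pred: 23+16-6=33
Step 8: prey: 57+28-56=29; pred: 33+18-9=42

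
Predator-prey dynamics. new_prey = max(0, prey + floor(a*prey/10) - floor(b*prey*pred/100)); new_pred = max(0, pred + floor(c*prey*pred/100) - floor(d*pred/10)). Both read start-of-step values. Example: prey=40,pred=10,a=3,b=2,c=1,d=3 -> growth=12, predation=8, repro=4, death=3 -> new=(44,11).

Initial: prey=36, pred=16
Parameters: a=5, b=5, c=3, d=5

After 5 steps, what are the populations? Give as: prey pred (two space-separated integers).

Step 1: prey: 36+18-28=26; pred: 16+17-8=25
Step 2: prey: 26+13-32=7; pred: 25+19-12=32
Step 3: prey: 7+3-11=0; pred: 32+6-16=22
Step 4: prey: 0+0-0=0; pred: 22+0-11=11
Step 5: prey: 0+0-0=0; pred: 11+0-5=6

Answer: 0 6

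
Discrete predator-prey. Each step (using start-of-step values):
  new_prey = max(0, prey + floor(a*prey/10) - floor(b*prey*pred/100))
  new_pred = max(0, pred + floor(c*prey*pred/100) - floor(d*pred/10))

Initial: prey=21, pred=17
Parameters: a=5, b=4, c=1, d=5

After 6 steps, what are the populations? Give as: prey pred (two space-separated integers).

Step 1: prey: 21+10-14=17; pred: 17+3-8=12
Step 2: prey: 17+8-8=17; pred: 12+2-6=8
Step 3: prey: 17+8-5=20; pred: 8+1-4=5
Step 4: prey: 20+10-4=26; pred: 5+1-2=4
Step 5: prey: 26+13-4=35; pred: 4+1-2=3
Step 6: prey: 35+17-4=48; pred: 3+1-1=3

Answer: 48 3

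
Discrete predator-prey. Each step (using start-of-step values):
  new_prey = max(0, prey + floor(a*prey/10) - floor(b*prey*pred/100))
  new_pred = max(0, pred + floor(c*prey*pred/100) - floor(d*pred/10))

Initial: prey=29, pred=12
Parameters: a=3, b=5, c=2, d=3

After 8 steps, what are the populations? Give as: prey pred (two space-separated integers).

Answer: 2 4

Derivation:
Step 1: prey: 29+8-17=20; pred: 12+6-3=15
Step 2: prey: 20+6-15=11; pred: 15+6-4=17
Step 3: prey: 11+3-9=5; pred: 17+3-5=15
Step 4: prey: 5+1-3=3; pred: 15+1-4=12
Step 5: prey: 3+0-1=2; pred: 12+0-3=9
Step 6: prey: 2+0-0=2; pred: 9+0-2=7
Step 7: prey: 2+0-0=2; pred: 7+0-2=5
Step 8: prey: 2+0-0=2; pred: 5+0-1=4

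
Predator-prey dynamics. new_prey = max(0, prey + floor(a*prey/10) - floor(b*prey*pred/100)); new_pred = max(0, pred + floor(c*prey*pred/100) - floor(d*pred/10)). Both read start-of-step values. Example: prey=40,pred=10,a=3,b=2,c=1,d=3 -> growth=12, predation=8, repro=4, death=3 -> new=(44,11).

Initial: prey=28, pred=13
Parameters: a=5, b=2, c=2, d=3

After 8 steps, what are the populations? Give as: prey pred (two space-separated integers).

Step 1: prey: 28+14-7=35; pred: 13+7-3=17
Step 2: prey: 35+17-11=41; pred: 17+11-5=23
Step 3: prey: 41+20-18=43; pred: 23+18-6=35
Step 4: prey: 43+21-30=34; pred: 35+30-10=55
Step 5: prey: 34+17-37=14; pred: 55+37-16=76
Step 6: prey: 14+7-21=0; pred: 76+21-22=75
Step 7: prey: 0+0-0=0; pred: 75+0-22=53
Step 8: prey: 0+0-0=0; pred: 53+0-15=38

Answer: 0 38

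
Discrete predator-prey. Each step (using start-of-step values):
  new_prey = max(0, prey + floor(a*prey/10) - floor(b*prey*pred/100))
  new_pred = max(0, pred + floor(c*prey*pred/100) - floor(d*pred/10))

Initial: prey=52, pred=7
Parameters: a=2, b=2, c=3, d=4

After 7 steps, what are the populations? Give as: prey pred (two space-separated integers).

Step 1: prey: 52+10-7=55; pred: 7+10-2=15
Step 2: prey: 55+11-16=50; pred: 15+24-6=33
Step 3: prey: 50+10-33=27; pred: 33+49-13=69
Step 4: prey: 27+5-37=0; pred: 69+55-27=97
Step 5: prey: 0+0-0=0; pred: 97+0-38=59
Step 6: prey: 0+0-0=0; pred: 59+0-23=36
Step 7: prey: 0+0-0=0; pred: 36+0-14=22

Answer: 0 22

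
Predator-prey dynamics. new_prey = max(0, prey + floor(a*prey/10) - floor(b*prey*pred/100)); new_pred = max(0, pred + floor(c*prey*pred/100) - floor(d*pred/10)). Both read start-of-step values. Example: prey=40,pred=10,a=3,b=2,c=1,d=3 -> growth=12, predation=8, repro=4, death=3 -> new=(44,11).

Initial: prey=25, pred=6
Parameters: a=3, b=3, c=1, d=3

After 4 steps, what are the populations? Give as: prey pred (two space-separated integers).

Step 1: prey: 25+7-4=28; pred: 6+1-1=6
Step 2: prey: 28+8-5=31; pred: 6+1-1=6
Step 3: prey: 31+9-5=35; pred: 6+1-1=6
Step 4: prey: 35+10-6=39; pred: 6+2-1=7

Answer: 39 7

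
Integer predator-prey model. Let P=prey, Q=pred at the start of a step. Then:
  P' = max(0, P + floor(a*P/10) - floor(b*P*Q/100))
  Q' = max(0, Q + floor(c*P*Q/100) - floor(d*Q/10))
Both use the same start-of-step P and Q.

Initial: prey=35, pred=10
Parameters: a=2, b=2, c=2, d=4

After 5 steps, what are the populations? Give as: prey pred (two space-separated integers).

Answer: 15 26

Derivation:
Step 1: prey: 35+7-7=35; pred: 10+7-4=13
Step 2: prey: 35+7-9=33; pred: 13+9-5=17
Step 3: prey: 33+6-11=28; pred: 17+11-6=22
Step 4: prey: 28+5-12=21; pred: 22+12-8=26
Step 5: prey: 21+4-10=15; pred: 26+10-10=26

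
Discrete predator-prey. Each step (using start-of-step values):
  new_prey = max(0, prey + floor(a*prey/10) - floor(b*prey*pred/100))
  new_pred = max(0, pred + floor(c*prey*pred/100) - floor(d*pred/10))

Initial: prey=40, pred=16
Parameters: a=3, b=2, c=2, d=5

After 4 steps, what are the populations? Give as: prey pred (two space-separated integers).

Answer: 19 33

Derivation:
Step 1: prey: 40+12-12=40; pred: 16+12-8=20
Step 2: prey: 40+12-16=36; pred: 20+16-10=26
Step 3: prey: 36+10-18=28; pred: 26+18-13=31
Step 4: prey: 28+8-17=19; pred: 31+17-15=33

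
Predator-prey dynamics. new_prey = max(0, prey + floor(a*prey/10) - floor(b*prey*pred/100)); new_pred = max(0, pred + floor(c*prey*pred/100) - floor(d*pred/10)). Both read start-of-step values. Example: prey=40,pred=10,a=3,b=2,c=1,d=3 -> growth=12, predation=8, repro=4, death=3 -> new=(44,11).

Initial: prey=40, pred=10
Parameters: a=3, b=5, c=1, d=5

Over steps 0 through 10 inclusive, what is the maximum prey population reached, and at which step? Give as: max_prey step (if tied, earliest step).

Answer: 81 10

Derivation:
Step 1: prey: 40+12-20=32; pred: 10+4-5=9
Step 2: prey: 32+9-14=27; pred: 9+2-4=7
Step 3: prey: 27+8-9=26; pred: 7+1-3=5
Step 4: prey: 26+7-6=27; pred: 5+1-2=4
Step 5: prey: 27+8-5=30; pred: 4+1-2=3
Step 6: prey: 30+9-4=35; pred: 3+0-1=2
Step 7: prey: 35+10-3=42; pred: 2+0-1=1
Step 8: prey: 42+12-2=52; pred: 1+0-0=1
Step 9: prey: 52+15-2=65; pred: 1+0-0=1
Step 10: prey: 65+19-3=81; pred: 1+0-0=1
Max prey = 81 at step 10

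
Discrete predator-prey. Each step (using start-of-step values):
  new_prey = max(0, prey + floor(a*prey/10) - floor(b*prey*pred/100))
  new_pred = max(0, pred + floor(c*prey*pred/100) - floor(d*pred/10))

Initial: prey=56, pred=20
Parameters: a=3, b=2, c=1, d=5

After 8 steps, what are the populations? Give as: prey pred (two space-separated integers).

Answer: 43 8

Derivation:
Step 1: prey: 56+16-22=50; pred: 20+11-10=21
Step 2: prey: 50+15-21=44; pred: 21+10-10=21
Step 3: prey: 44+13-18=39; pred: 21+9-10=20
Step 4: prey: 39+11-15=35; pred: 20+7-10=17
Step 5: prey: 35+10-11=34; pred: 17+5-8=14
Step 6: prey: 34+10-9=35; pred: 14+4-7=11
Step 7: prey: 35+10-7=38; pred: 11+3-5=9
Step 8: prey: 38+11-6=43; pred: 9+3-4=8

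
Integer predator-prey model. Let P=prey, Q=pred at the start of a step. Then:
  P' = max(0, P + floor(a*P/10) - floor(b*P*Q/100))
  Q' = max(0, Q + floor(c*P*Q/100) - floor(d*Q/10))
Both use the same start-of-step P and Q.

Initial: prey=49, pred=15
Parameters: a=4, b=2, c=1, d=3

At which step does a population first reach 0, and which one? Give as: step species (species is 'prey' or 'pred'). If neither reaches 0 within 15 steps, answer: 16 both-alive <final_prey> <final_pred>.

Step 1: prey: 49+19-14=54; pred: 15+7-4=18
Step 2: prey: 54+21-19=56; pred: 18+9-5=22
Step 3: prey: 56+22-24=54; pred: 22+12-6=28
Step 4: prey: 54+21-30=45; pred: 28+15-8=35
Step 5: prey: 45+18-31=32; pred: 35+15-10=40
Step 6: prey: 32+12-25=19; pred: 40+12-12=40
Step 7: prey: 19+7-15=11; pred: 40+7-12=35
Step 8: prey: 11+4-7=8; pred: 35+3-10=28
Step 9: prey: 8+3-4=7; pred: 28+2-8=22
Step 10: prey: 7+2-3=6; pred: 22+1-6=17
Step 11: prey: 6+2-2=6; pred: 17+1-5=13
Step 12: prey: 6+2-1=7; pred: 13+0-3=10
Step 13: prey: 7+2-1=8; pred: 10+0-3=7
Step 14: prey: 8+3-1=10; pred: 7+0-2=5
Step 15: prey: 10+4-1=13; pred: 5+0-1=4
No extinction within 15 steps

Answer: 16 both-alive 13 4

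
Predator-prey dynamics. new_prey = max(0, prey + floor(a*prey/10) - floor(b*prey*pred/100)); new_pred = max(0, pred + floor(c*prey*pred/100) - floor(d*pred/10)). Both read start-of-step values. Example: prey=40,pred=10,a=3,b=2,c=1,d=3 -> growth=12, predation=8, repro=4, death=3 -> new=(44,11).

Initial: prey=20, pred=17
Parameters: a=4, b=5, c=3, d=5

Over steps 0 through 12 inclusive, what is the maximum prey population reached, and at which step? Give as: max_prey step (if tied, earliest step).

Step 1: prey: 20+8-17=11; pred: 17+10-8=19
Step 2: prey: 11+4-10=5; pred: 19+6-9=16
Step 3: prey: 5+2-4=3; pred: 16+2-8=10
Step 4: prey: 3+1-1=3; pred: 10+0-5=5
Step 5: prey: 3+1-0=4; pred: 5+0-2=3
Step 6: prey: 4+1-0=5; pred: 3+0-1=2
Step 7: prey: 5+2-0=7; pred: 2+0-1=1
Step 8: prey: 7+2-0=9; pred: 1+0-0=1
Step 9: prey: 9+3-0=12; pred: 1+0-0=1
Step 10: prey: 12+4-0=16; pred: 1+0-0=1
Step 11: prey: 16+6-0=22; pred: 1+0-0=1
Step 12: prey: 22+8-1=29; pred: 1+0-0=1
Max prey = 29 at step 12

Answer: 29 12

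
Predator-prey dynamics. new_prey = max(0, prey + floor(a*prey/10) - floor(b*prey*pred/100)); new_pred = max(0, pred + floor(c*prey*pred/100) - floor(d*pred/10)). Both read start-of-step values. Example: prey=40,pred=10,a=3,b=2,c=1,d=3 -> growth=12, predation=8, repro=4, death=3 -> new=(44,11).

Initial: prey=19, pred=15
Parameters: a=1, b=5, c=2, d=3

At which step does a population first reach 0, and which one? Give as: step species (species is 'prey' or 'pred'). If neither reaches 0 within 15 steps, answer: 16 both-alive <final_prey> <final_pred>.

Answer: 16 both-alive 1 3

Derivation:
Step 1: prey: 19+1-14=6; pred: 15+5-4=16
Step 2: prey: 6+0-4=2; pred: 16+1-4=13
Step 3: prey: 2+0-1=1; pred: 13+0-3=10
Step 4: prey: 1+0-0=1; pred: 10+0-3=7
Step 5: prey: 1+0-0=1; pred: 7+0-2=5
Step 6: prey: 1+0-0=1; pred: 5+0-1=4
Step 7: prey: 1+0-0=1; pred: 4+0-1=3
Step 8: prey: 1+0-0=1; pred: 3+0-0=3
Steps 9-15: state stable at prey=1, pred=3 (no change)
No extinction within 15 steps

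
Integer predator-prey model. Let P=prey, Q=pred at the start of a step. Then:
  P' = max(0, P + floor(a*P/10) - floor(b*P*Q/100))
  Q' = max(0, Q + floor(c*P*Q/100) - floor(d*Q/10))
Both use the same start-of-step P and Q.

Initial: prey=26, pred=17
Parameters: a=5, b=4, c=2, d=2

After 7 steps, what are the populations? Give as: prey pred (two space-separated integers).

Answer: 1 16

Derivation:
Step 1: prey: 26+13-17=22; pred: 17+8-3=22
Step 2: prey: 22+11-19=14; pred: 22+9-4=27
Step 3: prey: 14+7-15=6; pred: 27+7-5=29
Step 4: prey: 6+3-6=3; pred: 29+3-5=27
Step 5: prey: 3+1-3=1; pred: 27+1-5=23
Step 6: prey: 1+0-0=1; pred: 23+0-4=19
Step 7: prey: 1+0-0=1; pred: 19+0-3=16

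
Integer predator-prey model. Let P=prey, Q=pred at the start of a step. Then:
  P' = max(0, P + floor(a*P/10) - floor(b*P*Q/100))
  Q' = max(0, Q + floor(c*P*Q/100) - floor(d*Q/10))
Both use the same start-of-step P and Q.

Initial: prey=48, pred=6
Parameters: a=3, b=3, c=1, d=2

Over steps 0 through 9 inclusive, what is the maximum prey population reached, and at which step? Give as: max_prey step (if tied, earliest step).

Answer: 61 3

Derivation:
Step 1: prey: 48+14-8=54; pred: 6+2-1=7
Step 2: prey: 54+16-11=59; pred: 7+3-1=9
Step 3: prey: 59+17-15=61; pred: 9+5-1=13
Step 4: prey: 61+18-23=56; pred: 13+7-2=18
Step 5: prey: 56+16-30=42; pred: 18+10-3=25
Step 6: prey: 42+12-31=23; pred: 25+10-5=30
Step 7: prey: 23+6-20=9; pred: 30+6-6=30
Step 8: prey: 9+2-8=3; pred: 30+2-6=26
Step 9: prey: 3+0-2=1; pred: 26+0-5=21
Max prey = 61 at step 3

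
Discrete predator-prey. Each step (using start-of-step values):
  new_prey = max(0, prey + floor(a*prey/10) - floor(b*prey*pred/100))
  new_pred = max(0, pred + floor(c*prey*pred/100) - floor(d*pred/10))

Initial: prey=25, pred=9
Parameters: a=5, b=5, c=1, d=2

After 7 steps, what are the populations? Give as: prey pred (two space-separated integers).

Step 1: prey: 25+12-11=26; pred: 9+2-1=10
Step 2: prey: 26+13-13=26; pred: 10+2-2=10
Step 3: prey: 26+13-13=26; pred: 10+2-2=10
Step 4: prey: 26+13-13=26; pred: 10+2-2=10
Step 5: prey: 26+13-13=26; pred: 10+2-2=10
Step 6: prey: 26+13-13=26; pred: 10+2-2=10
Step 7: prey: 26+13-13=26; pred: 10+2-2=10

Answer: 26 10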